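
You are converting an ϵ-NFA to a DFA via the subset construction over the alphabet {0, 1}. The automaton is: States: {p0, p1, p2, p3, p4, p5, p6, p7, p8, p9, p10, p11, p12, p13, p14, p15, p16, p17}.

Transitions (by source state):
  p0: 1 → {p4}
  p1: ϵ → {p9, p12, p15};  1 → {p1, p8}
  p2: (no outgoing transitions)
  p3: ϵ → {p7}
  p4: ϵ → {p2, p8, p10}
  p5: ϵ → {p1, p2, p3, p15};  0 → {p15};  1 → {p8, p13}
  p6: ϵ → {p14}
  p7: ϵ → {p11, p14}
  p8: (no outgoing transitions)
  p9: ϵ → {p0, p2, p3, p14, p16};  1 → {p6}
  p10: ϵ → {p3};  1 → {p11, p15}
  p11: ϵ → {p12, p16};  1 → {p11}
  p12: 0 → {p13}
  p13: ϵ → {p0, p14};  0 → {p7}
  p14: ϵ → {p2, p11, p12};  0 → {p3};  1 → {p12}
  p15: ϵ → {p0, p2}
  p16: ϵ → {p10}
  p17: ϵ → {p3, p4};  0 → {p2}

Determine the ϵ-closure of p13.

{p0, p2, p3, p7, p10, p11, p12, p13, p14, p16}

Start with {p13}.
From p13 via ϵ: add p0, p14.
From p14 via ϵ: add p2, p11, p12.
From p11 via ϵ: add p16.
From p16 via ϵ: add p10.
From p10 via ϵ: add p3.
From p3 via ϵ: add p7.
No new states can be added; the closed set is {p0, p2, p3, p7, p10, p11, p12, p13, p14, p16}.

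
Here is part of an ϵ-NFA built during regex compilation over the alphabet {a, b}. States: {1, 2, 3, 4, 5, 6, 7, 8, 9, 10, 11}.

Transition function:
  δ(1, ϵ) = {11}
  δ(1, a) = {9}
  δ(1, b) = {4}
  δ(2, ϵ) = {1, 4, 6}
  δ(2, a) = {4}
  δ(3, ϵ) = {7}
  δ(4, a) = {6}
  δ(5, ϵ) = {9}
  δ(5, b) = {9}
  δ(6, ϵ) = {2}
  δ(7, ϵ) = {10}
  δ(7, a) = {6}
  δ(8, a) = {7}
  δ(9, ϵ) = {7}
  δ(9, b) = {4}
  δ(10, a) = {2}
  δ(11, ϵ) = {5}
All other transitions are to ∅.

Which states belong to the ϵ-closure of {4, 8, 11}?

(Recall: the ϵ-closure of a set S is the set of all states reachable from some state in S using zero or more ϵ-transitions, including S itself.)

Start with {4, 8, 11}.
From 11 via ϵ: add 5.
From 5 via ϵ: add 9.
From 9 via ϵ: add 7.
From 7 via ϵ: add 10.
No new states can be added; the closed set is {4, 5, 7, 8, 9, 10, 11}.

{4, 5, 7, 8, 9, 10, 11}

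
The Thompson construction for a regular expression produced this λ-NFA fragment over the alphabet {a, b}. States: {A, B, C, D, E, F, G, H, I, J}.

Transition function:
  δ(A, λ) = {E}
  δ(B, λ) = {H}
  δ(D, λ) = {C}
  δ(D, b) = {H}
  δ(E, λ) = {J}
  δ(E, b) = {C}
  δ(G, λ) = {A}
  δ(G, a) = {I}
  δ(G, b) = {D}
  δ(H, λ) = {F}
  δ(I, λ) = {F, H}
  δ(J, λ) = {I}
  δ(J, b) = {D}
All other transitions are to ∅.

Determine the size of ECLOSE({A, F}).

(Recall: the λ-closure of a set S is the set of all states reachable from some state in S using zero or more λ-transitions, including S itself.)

6

Start with {A, F}.
From A via λ: add E.
From E via λ: add J.
From J via λ: add I.
From I via λ: add H.
λ-closure = {A, E, F, H, I, J}, which has 6 states.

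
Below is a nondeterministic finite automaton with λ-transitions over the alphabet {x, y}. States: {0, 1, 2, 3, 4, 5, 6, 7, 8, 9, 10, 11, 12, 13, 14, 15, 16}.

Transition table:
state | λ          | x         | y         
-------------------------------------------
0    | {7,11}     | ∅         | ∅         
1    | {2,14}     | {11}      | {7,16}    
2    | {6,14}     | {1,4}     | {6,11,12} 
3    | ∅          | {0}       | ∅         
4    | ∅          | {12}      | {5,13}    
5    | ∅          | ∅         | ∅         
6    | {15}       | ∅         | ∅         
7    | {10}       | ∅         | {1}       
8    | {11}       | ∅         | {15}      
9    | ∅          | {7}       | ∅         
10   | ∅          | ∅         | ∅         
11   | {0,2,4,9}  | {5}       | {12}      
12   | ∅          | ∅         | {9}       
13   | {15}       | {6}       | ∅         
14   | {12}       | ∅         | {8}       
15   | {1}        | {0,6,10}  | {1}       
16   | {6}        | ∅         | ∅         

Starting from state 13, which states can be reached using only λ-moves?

{1, 2, 6, 12, 13, 14, 15}

Start with {13}.
From 13 via λ: add 15.
From 15 via λ: add 1.
From 1 via λ: add 2, 14.
From 2 via λ: add 6.
From 14 via λ: add 12.
No new states can be added; the closed set is {1, 2, 6, 12, 13, 14, 15}.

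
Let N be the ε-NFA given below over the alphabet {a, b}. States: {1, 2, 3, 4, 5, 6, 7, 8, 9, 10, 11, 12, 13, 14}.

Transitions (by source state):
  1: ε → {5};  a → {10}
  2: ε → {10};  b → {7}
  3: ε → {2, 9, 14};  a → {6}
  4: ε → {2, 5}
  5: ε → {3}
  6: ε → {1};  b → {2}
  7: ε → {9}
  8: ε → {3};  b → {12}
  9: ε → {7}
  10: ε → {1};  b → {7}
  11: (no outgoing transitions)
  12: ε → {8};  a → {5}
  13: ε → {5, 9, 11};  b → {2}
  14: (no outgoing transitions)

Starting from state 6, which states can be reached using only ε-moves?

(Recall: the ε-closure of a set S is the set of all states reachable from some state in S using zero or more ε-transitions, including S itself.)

Start with {6}.
From 6 via ε: add 1.
From 1 via ε: add 5.
From 5 via ε: add 3.
From 3 via ε: add 2, 9, 14.
From 2 via ε: add 10.
From 9 via ε: add 7.
No new states can be added; the closed set is {1, 2, 3, 5, 6, 7, 9, 10, 14}.

{1, 2, 3, 5, 6, 7, 9, 10, 14}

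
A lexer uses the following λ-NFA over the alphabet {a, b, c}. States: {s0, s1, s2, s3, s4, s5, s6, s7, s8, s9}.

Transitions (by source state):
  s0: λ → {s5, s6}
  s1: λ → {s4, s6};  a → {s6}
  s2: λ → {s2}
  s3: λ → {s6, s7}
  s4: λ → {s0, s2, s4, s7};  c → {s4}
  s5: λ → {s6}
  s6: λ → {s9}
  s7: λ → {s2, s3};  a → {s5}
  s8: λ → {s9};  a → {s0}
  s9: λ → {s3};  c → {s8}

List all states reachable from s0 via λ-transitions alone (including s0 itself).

{s0, s2, s3, s5, s6, s7, s9}

Start with {s0}.
From s0 via λ: add s5, s6.
From s6 via λ: add s9.
From s9 via λ: add s3.
From s3 via λ: add s7.
From s7 via λ: add s2.
No new states can be added; the closed set is {s0, s2, s3, s5, s6, s7, s9}.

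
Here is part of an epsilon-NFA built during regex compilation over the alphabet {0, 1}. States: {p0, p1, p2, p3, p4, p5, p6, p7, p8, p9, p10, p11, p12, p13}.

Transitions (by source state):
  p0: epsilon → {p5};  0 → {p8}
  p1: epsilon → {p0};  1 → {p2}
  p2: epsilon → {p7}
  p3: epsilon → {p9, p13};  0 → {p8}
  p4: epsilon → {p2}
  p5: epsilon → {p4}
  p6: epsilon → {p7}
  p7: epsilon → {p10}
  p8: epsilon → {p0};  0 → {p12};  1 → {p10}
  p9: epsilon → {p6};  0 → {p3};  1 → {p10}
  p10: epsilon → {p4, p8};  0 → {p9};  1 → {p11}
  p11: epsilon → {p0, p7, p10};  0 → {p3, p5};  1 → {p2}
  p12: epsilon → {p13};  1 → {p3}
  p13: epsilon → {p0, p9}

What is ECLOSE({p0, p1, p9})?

Start with {p0, p1, p9}.
From p0 via epsilon: add p5.
From p9 via epsilon: add p6.
From p5 via epsilon: add p4.
From p6 via epsilon: add p7.
From p4 via epsilon: add p2.
From p7 via epsilon: add p10.
From p10 via epsilon: add p8.
No new states can be added; the closed set is {p0, p1, p2, p4, p5, p6, p7, p8, p9, p10}.

{p0, p1, p2, p4, p5, p6, p7, p8, p9, p10}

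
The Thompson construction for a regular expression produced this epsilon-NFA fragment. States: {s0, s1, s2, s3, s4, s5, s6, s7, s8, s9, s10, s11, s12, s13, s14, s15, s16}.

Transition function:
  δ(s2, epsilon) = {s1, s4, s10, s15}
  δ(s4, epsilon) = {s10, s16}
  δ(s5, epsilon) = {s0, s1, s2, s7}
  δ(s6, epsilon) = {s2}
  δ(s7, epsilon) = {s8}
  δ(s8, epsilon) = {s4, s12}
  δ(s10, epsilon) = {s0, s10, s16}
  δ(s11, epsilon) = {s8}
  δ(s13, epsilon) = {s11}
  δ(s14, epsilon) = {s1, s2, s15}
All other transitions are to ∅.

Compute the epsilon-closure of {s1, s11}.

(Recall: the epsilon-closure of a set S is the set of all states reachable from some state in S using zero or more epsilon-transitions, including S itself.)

Start with {s1, s11}.
From s11 via epsilon: add s8.
From s8 via epsilon: add s4, s12.
From s4 via epsilon: add s10, s16.
From s10 via epsilon: add s0.
No new states can be added; the closed set is {s0, s1, s4, s8, s10, s11, s12, s16}.

{s0, s1, s4, s8, s10, s11, s12, s16}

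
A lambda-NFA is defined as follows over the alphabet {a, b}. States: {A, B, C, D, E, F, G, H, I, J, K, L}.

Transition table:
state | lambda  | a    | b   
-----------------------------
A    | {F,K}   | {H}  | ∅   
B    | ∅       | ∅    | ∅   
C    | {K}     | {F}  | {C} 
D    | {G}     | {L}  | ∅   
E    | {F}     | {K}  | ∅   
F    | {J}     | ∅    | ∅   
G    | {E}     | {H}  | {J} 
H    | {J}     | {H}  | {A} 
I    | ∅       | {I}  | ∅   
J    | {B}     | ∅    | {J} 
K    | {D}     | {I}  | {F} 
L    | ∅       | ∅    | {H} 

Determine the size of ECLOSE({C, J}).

8

Start with {C, J}.
From C via lambda: add K.
From J via lambda: add B.
From K via lambda: add D.
From D via lambda: add G.
From G via lambda: add E.
From E via lambda: add F.
lambda-closure = {B, C, D, E, F, G, J, K}, which has 8 states.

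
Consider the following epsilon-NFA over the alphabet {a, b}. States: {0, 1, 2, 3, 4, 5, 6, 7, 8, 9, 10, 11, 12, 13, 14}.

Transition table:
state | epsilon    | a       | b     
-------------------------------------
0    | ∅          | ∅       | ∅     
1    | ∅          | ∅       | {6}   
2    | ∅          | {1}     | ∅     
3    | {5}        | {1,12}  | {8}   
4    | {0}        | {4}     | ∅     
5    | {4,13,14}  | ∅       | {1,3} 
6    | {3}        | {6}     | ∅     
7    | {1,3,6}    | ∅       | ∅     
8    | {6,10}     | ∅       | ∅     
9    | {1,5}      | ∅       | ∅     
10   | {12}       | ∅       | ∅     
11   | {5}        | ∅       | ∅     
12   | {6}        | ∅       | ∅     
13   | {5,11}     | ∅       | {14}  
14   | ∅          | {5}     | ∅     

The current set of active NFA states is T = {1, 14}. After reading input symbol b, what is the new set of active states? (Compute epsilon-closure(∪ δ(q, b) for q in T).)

{0, 3, 4, 5, 6, 11, 13, 14}

1 on b → {6}.
No b-transition from 14.
Union after reading b: {6}.
Now take the epsilon-closure:
From 6 via epsilon: add 3.
From 3 via epsilon: add 5.
From 5 via epsilon: add 4, 13, 14.
From 4 via epsilon: add 0.
From 13 via epsilon: add 11.
No new states can be added; the closed set is {0, 3, 4, 5, 6, 11, 13, 14}.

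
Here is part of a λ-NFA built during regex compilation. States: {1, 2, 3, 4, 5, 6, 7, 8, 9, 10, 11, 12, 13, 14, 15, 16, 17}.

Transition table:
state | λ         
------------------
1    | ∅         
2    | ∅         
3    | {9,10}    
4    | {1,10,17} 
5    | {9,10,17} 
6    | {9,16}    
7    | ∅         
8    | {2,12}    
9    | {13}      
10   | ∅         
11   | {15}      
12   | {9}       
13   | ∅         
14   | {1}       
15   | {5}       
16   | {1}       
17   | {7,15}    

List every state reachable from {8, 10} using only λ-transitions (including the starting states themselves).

Start with {8, 10}.
From 8 via λ: add 2, 12.
From 12 via λ: add 9.
From 9 via λ: add 13.
No new states can be added; the closed set is {2, 8, 9, 10, 12, 13}.

{2, 8, 9, 10, 12, 13}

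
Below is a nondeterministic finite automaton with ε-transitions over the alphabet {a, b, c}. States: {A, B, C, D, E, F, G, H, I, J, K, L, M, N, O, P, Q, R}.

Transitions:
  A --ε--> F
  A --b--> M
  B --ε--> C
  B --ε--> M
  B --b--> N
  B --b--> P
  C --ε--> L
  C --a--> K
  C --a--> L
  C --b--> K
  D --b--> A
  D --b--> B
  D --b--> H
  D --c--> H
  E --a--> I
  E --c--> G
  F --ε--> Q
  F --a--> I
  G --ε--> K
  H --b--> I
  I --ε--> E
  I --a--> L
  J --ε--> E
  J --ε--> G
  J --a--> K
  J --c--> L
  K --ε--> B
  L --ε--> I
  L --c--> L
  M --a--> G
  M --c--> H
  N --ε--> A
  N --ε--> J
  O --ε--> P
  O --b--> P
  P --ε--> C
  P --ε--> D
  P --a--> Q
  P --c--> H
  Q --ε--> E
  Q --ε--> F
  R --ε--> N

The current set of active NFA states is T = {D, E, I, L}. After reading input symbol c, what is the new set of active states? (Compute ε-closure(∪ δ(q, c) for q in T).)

D on c → {H}.
E on c → {G}.
L on c → {L}.
No c-transition from I.
Union after reading c: {G, H, L}.
Now take the ε-closure:
From G via ε: add K.
From L via ε: add I.
From I via ε: add E.
From K via ε: add B.
From B via ε: add C, M.
No new states can be added; the closed set is {B, C, E, G, H, I, K, L, M}.

{B, C, E, G, H, I, K, L, M}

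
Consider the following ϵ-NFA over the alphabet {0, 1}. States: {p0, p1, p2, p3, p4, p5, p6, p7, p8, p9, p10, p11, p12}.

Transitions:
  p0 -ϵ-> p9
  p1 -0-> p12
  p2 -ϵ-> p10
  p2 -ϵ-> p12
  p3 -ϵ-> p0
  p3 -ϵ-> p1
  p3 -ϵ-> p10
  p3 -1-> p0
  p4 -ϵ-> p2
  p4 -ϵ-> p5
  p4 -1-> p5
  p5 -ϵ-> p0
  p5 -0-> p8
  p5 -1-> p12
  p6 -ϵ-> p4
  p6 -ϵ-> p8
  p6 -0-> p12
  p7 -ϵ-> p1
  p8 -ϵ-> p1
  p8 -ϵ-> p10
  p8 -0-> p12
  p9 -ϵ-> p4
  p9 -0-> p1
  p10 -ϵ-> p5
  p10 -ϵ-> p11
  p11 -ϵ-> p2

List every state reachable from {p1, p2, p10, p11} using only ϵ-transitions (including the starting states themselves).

{p0, p1, p2, p4, p5, p9, p10, p11, p12}

Start with {p1, p2, p10, p11}.
From p2 via ϵ: add p12.
From p10 via ϵ: add p5.
From p5 via ϵ: add p0.
From p0 via ϵ: add p9.
From p9 via ϵ: add p4.
No new states can be added; the closed set is {p0, p1, p2, p4, p5, p9, p10, p11, p12}.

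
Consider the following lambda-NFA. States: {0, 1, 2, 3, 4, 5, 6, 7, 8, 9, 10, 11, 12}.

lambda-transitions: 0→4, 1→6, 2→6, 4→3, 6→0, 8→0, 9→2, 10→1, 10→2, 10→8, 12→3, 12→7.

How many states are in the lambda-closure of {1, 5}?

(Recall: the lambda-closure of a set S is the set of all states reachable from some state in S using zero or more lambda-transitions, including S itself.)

Start with {1, 5}.
From 1 via lambda: add 6.
From 6 via lambda: add 0.
From 0 via lambda: add 4.
From 4 via lambda: add 3.
lambda-closure = {0, 1, 3, 4, 5, 6}, which has 6 states.

6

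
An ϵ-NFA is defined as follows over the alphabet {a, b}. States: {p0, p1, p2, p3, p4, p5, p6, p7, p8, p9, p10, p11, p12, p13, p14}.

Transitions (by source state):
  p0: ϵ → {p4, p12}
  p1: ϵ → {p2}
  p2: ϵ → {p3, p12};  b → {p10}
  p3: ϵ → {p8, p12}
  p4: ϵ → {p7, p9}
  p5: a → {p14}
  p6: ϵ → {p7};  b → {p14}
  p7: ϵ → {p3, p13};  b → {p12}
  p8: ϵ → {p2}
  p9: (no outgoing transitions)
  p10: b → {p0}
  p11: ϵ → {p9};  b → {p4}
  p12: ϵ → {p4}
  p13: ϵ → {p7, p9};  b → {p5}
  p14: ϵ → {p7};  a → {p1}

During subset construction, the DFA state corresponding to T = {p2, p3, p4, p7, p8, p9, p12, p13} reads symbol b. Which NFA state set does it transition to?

{p2, p3, p4, p5, p7, p8, p9, p10, p12, p13}

p2 on b → {p10}.
p7 on b → {p12}.
p13 on b → {p5}.
No b-transition from p3, p4, p8, p9, p12.
Union after reading b: {p5, p10, p12}.
Now take the ϵ-closure:
From p12 via ϵ: add p4.
From p4 via ϵ: add p7, p9.
From p7 via ϵ: add p3, p13.
From p3 via ϵ: add p8.
From p8 via ϵ: add p2.
No new states can be added; the closed set is {p2, p3, p4, p5, p7, p8, p9, p10, p12, p13}.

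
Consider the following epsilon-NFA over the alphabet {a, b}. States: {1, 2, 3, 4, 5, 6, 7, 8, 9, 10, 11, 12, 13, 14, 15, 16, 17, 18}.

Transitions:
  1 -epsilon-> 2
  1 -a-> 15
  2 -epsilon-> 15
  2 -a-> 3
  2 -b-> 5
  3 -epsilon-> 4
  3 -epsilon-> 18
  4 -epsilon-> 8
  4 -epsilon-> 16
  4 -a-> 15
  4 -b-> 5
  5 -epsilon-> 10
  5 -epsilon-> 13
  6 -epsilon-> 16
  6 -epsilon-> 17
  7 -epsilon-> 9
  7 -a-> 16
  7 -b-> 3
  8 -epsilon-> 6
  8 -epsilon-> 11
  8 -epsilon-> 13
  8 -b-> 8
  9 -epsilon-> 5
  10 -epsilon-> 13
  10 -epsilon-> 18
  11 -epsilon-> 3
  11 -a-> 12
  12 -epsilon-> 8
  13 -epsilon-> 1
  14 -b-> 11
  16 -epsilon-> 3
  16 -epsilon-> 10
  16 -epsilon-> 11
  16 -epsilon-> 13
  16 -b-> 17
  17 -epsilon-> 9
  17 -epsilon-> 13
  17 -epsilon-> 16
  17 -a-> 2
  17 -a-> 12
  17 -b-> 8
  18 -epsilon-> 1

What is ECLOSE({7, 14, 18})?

{1, 2, 5, 7, 9, 10, 13, 14, 15, 18}

Start with {7, 14, 18}.
From 7 via epsilon: add 9.
From 18 via epsilon: add 1.
From 1 via epsilon: add 2.
From 9 via epsilon: add 5.
From 2 via epsilon: add 15.
From 5 via epsilon: add 10, 13.
No new states can be added; the closed set is {1, 2, 5, 7, 9, 10, 13, 14, 15, 18}.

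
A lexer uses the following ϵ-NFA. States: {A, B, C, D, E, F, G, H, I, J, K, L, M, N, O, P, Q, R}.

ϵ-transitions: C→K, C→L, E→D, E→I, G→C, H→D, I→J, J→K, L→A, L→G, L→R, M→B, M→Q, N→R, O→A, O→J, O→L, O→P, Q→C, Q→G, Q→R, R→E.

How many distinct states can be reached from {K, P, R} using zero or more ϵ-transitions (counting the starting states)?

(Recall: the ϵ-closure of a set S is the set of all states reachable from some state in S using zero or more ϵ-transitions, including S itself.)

Start with {K, P, R}.
From R via ϵ: add E.
From E via ϵ: add D, I.
From I via ϵ: add J.
ϵ-closure = {D, E, I, J, K, P, R}, which has 7 states.

7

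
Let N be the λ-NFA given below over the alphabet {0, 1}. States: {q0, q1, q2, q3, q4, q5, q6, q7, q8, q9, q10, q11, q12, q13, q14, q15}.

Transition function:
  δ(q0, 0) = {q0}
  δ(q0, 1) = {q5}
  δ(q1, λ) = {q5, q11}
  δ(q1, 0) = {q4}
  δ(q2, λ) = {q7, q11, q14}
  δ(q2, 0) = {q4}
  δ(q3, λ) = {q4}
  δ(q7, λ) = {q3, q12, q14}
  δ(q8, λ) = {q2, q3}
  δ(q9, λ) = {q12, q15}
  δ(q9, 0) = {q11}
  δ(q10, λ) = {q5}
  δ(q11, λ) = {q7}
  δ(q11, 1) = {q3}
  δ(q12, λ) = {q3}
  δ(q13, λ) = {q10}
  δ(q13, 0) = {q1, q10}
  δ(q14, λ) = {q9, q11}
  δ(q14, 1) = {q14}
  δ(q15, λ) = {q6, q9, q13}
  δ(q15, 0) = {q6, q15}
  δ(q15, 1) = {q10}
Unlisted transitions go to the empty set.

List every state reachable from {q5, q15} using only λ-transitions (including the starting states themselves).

{q3, q4, q5, q6, q9, q10, q12, q13, q15}

Start with {q5, q15}.
From q15 via λ: add q6, q9, q13.
From q9 via λ: add q12.
From q13 via λ: add q10.
From q12 via λ: add q3.
From q3 via λ: add q4.
No new states can be added; the closed set is {q3, q4, q5, q6, q9, q10, q12, q13, q15}.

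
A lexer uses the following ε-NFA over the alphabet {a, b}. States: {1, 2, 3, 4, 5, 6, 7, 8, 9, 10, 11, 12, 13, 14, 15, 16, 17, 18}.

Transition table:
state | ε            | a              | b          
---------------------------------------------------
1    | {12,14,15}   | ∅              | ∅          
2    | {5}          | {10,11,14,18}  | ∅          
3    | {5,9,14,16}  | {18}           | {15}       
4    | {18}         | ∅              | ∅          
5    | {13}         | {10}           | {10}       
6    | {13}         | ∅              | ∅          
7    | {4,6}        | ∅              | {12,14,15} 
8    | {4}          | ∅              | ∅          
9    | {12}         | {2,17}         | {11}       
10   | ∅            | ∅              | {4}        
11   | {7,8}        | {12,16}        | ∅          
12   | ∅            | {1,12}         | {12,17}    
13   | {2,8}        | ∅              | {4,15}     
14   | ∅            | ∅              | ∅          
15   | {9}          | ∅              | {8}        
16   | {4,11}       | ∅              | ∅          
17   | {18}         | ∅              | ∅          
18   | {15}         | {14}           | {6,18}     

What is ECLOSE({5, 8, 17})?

{2, 4, 5, 8, 9, 12, 13, 15, 17, 18}

Start with {5, 8, 17}.
From 5 via ε: add 13.
From 8 via ε: add 4.
From 17 via ε: add 18.
From 13 via ε: add 2.
From 18 via ε: add 15.
From 15 via ε: add 9.
From 9 via ε: add 12.
No new states can be added; the closed set is {2, 4, 5, 8, 9, 12, 13, 15, 17, 18}.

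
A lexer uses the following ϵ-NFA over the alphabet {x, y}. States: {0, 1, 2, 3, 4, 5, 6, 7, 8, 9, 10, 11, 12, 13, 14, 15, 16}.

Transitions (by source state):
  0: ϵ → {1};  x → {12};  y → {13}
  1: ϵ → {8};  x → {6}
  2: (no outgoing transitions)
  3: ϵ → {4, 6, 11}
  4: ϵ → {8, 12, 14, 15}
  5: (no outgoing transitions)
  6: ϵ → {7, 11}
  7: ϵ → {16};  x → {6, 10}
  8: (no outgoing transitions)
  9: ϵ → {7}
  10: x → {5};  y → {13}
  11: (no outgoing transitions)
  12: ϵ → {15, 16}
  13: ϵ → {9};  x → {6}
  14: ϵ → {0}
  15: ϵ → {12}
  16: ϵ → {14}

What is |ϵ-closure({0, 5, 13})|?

9

Start with {0, 5, 13}.
From 0 via ϵ: add 1.
From 13 via ϵ: add 9.
From 1 via ϵ: add 8.
From 9 via ϵ: add 7.
From 7 via ϵ: add 16.
From 16 via ϵ: add 14.
ϵ-closure = {0, 1, 5, 7, 8, 9, 13, 14, 16}, which has 9 states.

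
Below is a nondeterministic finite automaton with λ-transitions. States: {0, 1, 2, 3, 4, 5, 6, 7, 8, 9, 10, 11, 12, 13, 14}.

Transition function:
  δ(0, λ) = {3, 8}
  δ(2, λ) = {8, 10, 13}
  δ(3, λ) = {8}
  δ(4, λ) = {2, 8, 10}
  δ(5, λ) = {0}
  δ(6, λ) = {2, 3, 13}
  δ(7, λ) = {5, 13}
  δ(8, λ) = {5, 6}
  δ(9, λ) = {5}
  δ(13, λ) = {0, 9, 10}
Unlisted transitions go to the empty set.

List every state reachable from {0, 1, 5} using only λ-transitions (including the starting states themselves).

{0, 1, 2, 3, 5, 6, 8, 9, 10, 13}

Start with {0, 1, 5}.
From 0 via λ: add 3, 8.
From 8 via λ: add 6.
From 6 via λ: add 2, 13.
From 2 via λ: add 10.
From 13 via λ: add 9.
No new states can be added; the closed set is {0, 1, 2, 3, 5, 6, 8, 9, 10, 13}.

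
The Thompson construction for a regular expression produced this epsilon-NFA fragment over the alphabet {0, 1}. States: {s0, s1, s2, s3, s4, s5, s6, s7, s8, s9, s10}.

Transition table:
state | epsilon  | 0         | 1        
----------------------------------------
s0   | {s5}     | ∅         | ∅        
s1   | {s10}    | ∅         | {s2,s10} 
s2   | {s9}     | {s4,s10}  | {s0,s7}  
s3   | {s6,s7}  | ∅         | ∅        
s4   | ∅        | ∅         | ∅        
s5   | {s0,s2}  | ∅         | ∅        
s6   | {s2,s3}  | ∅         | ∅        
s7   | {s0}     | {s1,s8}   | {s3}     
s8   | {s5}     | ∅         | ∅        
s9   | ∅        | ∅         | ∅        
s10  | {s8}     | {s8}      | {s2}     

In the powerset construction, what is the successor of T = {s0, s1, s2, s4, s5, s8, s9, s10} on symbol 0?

s2 on 0 → {s4, s10}.
s10 on 0 → {s8}.
No 0-transition from s0, s1, s4, s5, s8, s9.
Union after reading 0: {s4, s8, s10}.
Now take the epsilon-closure:
From s8 via epsilon: add s5.
From s5 via epsilon: add s0, s2.
From s2 via epsilon: add s9.
No new states can be added; the closed set is {s0, s2, s4, s5, s8, s9, s10}.

{s0, s2, s4, s5, s8, s9, s10}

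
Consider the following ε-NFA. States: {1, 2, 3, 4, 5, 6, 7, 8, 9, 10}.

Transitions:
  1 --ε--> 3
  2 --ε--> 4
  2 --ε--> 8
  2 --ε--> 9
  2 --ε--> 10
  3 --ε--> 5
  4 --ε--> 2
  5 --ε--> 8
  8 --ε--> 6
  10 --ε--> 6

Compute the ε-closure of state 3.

{3, 5, 6, 8}

Start with {3}.
From 3 via ε: add 5.
From 5 via ε: add 8.
From 8 via ε: add 6.
No new states can be added; the closed set is {3, 5, 6, 8}.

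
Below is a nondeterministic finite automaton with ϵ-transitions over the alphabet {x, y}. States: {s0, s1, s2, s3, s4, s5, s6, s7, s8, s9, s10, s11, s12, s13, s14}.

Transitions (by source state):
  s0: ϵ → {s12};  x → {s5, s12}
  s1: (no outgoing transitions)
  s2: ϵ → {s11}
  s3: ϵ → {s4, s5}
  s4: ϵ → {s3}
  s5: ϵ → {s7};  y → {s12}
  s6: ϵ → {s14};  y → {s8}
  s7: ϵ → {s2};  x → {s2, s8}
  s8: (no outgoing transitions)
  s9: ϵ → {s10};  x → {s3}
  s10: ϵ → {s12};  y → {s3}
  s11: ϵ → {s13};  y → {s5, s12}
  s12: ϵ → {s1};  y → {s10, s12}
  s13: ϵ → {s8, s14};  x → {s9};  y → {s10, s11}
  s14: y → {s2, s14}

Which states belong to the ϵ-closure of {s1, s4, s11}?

Start with {s1, s4, s11}.
From s4 via ϵ: add s3.
From s11 via ϵ: add s13.
From s3 via ϵ: add s5.
From s13 via ϵ: add s8, s14.
From s5 via ϵ: add s7.
From s7 via ϵ: add s2.
No new states can be added; the closed set is {s1, s2, s3, s4, s5, s7, s8, s11, s13, s14}.

{s1, s2, s3, s4, s5, s7, s8, s11, s13, s14}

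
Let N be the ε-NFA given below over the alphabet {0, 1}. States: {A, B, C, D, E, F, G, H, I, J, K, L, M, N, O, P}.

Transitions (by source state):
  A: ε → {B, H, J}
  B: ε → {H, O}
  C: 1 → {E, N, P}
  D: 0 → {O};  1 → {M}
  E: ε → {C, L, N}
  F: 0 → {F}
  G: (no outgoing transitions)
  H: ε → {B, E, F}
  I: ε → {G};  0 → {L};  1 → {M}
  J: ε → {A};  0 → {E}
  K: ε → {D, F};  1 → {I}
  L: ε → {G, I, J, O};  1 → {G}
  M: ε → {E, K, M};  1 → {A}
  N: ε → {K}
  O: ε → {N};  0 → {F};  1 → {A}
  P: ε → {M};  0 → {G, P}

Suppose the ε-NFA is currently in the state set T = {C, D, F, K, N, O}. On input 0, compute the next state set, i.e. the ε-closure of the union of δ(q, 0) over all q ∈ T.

D on 0 → {O}.
F on 0 → {F}.
O on 0 → {F}.
No 0-transition from C, K, N.
Union after reading 0: {F, O}.
Now take the ε-closure:
From O via ε: add N.
From N via ε: add K.
From K via ε: add D.
No new states can be added; the closed set is {D, F, K, N, O}.

{D, F, K, N, O}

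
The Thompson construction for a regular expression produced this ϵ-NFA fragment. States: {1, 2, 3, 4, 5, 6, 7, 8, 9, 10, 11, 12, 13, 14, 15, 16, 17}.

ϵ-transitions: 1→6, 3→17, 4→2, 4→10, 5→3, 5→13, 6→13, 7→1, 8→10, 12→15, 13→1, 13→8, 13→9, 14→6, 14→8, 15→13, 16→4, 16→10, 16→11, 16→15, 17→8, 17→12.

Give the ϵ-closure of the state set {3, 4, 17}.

{1, 2, 3, 4, 6, 8, 9, 10, 12, 13, 15, 17}

Start with {3, 4, 17}.
From 4 via ϵ: add 2, 10.
From 17 via ϵ: add 8, 12.
From 12 via ϵ: add 15.
From 15 via ϵ: add 13.
From 13 via ϵ: add 1, 9.
From 1 via ϵ: add 6.
No new states can be added; the closed set is {1, 2, 3, 4, 6, 8, 9, 10, 12, 13, 15, 17}.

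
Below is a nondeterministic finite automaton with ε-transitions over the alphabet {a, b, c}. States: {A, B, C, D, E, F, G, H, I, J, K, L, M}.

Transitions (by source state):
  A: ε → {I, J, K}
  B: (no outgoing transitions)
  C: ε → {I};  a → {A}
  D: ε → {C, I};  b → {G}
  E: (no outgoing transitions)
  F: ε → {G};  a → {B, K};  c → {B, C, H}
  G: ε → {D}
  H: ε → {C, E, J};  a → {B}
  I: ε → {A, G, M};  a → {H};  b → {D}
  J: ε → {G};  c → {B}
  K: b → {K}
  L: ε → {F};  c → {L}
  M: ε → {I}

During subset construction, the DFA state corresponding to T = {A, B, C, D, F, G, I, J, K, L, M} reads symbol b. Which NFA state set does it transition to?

D on b → {G}.
I on b → {D}.
K on b → {K}.
No b-transition from A, B, C, F, G, J, L, M.
Union after reading b: {D, G, K}.
Now take the ε-closure:
From D via ε: add C, I.
From I via ε: add A, M.
From A via ε: add J.
No new states can be added; the closed set is {A, C, D, G, I, J, K, M}.

{A, C, D, G, I, J, K, M}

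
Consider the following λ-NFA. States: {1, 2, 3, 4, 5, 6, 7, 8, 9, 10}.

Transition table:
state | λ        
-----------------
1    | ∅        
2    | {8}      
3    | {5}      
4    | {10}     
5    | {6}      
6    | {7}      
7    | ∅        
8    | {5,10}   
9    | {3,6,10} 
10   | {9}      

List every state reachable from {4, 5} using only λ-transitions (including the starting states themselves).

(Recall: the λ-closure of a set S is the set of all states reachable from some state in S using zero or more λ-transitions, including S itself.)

{3, 4, 5, 6, 7, 9, 10}

Start with {4, 5}.
From 4 via λ: add 10.
From 5 via λ: add 6.
From 6 via λ: add 7.
From 10 via λ: add 9.
From 9 via λ: add 3.
No new states can be added; the closed set is {3, 4, 5, 6, 7, 9, 10}.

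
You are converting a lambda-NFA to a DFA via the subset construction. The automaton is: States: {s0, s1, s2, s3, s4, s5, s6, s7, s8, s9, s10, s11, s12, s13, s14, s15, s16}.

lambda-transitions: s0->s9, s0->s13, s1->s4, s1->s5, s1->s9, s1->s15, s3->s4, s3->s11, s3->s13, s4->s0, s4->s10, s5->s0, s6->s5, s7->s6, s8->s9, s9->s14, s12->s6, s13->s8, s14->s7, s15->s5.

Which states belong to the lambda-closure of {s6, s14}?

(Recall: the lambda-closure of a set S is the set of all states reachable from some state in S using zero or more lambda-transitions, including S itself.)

{s0, s5, s6, s7, s8, s9, s13, s14}

Start with {s6, s14}.
From s6 via lambda: add s5.
From s14 via lambda: add s7.
From s5 via lambda: add s0.
From s0 via lambda: add s9, s13.
From s13 via lambda: add s8.
No new states can be added; the closed set is {s0, s5, s6, s7, s8, s9, s13, s14}.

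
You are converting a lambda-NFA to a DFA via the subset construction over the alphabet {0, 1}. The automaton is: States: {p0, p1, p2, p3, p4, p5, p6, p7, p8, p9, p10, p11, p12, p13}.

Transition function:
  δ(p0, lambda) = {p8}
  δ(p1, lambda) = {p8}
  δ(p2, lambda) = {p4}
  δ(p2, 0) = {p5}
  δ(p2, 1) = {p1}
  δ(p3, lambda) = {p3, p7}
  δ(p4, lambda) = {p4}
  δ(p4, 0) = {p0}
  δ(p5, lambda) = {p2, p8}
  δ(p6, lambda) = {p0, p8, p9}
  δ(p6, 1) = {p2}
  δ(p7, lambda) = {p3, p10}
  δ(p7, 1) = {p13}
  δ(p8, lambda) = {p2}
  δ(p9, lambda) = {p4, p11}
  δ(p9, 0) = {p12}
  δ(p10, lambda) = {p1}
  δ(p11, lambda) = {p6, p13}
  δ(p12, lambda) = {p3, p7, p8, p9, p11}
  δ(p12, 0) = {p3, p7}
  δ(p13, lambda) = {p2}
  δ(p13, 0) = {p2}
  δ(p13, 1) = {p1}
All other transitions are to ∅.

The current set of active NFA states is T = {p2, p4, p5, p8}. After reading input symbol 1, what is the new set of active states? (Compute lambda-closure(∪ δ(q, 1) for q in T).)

{p1, p2, p4, p8}

p2 on 1 → {p1}.
No 1-transition from p4, p5, p8.
Union after reading 1: {p1}.
Now take the lambda-closure:
From p1 via lambda: add p8.
From p8 via lambda: add p2.
From p2 via lambda: add p4.
No new states can be added; the closed set is {p1, p2, p4, p8}.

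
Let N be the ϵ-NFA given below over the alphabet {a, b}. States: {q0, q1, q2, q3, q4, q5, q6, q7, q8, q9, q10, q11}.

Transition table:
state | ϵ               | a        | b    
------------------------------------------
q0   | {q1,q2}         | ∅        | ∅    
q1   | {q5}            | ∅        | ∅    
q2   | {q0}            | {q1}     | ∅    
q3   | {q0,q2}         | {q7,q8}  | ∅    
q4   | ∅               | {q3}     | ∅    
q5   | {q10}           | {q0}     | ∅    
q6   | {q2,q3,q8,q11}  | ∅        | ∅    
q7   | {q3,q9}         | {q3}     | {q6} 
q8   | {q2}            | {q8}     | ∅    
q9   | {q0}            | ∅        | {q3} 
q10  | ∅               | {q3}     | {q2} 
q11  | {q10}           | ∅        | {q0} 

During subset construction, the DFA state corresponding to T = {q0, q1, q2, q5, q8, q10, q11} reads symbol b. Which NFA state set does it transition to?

{q0, q1, q2, q5, q10}

q10 on b → {q2}.
q11 on b → {q0}.
No b-transition from q0, q1, q2, q5, q8.
Union after reading b: {q0, q2}.
Now take the ϵ-closure:
From q0 via ϵ: add q1.
From q1 via ϵ: add q5.
From q5 via ϵ: add q10.
No new states can be added; the closed set is {q0, q1, q2, q5, q10}.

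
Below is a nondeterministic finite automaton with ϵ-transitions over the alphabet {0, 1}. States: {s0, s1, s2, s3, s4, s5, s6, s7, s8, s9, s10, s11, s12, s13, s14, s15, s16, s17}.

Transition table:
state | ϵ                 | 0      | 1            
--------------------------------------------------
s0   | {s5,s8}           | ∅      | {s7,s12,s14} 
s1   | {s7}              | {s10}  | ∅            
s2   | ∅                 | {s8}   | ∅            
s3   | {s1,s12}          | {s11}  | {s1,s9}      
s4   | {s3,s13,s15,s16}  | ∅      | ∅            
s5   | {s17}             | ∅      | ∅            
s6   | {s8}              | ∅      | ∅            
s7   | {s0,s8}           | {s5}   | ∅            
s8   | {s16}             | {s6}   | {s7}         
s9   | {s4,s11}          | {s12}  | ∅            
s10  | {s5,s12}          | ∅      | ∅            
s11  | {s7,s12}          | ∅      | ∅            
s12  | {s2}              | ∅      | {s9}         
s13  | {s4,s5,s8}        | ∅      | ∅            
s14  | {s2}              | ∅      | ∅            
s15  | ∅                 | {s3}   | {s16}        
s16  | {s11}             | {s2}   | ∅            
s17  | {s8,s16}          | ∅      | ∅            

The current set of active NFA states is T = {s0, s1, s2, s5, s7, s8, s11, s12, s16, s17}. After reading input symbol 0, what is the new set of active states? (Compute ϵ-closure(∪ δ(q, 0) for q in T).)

{s0, s2, s5, s6, s7, s8, s10, s11, s12, s16, s17}

s1 on 0 → {s10}.
s2 on 0 → {s8}.
s7 on 0 → {s5}.
s8 on 0 → {s6}.
s16 on 0 → {s2}.
No 0-transition from s0, s5, s11, s12, s17.
Union after reading 0: {s2, s5, s6, s8, s10}.
Now take the ϵ-closure:
From s5 via ϵ: add s17.
From s8 via ϵ: add s16.
From s10 via ϵ: add s12.
From s16 via ϵ: add s11.
From s11 via ϵ: add s7.
From s7 via ϵ: add s0.
No new states can be added; the closed set is {s0, s2, s5, s6, s7, s8, s10, s11, s12, s16, s17}.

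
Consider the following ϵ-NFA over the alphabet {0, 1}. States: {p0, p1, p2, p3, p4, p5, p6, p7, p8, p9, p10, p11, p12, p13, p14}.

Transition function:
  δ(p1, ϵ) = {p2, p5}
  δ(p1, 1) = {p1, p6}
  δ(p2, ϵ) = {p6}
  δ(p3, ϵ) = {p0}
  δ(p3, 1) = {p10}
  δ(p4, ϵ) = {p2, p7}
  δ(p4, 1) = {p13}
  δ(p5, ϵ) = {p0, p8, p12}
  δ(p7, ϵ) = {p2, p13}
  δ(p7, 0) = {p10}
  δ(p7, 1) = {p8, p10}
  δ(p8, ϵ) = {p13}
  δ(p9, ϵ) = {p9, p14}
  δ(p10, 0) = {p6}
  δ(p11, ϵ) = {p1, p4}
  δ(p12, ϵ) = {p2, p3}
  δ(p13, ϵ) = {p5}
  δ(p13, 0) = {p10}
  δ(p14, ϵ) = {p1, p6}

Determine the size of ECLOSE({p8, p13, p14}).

10

Start with {p8, p13, p14}.
From p13 via ϵ: add p5.
From p14 via ϵ: add p1, p6.
From p1 via ϵ: add p2.
From p5 via ϵ: add p0, p12.
From p12 via ϵ: add p3.
ϵ-closure = {p0, p1, p2, p3, p5, p6, p8, p12, p13, p14}, which has 10 states.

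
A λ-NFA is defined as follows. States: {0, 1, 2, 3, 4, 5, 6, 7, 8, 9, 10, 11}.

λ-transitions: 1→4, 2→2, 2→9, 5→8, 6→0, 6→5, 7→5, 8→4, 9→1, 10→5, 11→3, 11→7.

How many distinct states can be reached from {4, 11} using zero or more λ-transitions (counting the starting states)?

Start with {4, 11}.
From 11 via λ: add 3, 7.
From 7 via λ: add 5.
From 5 via λ: add 8.
λ-closure = {3, 4, 5, 7, 8, 11}, which has 6 states.

6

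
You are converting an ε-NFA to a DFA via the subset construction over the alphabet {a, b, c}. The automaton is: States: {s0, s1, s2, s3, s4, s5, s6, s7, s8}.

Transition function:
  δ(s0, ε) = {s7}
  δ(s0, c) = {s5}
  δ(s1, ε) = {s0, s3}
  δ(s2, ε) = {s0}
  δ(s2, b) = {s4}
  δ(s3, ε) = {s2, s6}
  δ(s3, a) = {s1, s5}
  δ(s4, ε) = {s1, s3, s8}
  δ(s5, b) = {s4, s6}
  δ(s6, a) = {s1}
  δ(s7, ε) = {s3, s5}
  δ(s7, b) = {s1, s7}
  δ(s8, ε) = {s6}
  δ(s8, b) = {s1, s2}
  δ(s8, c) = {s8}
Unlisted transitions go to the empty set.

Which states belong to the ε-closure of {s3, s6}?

{s0, s2, s3, s5, s6, s7}

Start with {s3, s6}.
From s3 via ε: add s2.
From s2 via ε: add s0.
From s0 via ε: add s7.
From s7 via ε: add s5.
No new states can be added; the closed set is {s0, s2, s3, s5, s6, s7}.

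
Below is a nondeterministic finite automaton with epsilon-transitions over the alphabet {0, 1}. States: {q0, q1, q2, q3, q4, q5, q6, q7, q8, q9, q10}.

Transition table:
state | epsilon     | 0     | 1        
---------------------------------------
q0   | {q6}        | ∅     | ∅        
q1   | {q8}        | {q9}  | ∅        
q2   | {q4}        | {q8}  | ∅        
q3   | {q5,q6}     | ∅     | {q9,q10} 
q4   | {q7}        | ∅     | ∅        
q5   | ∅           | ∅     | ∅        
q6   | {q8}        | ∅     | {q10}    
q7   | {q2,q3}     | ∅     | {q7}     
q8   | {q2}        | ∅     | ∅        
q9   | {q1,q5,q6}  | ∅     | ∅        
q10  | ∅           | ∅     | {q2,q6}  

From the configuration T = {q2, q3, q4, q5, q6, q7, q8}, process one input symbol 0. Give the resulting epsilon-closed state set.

{q2, q3, q4, q5, q6, q7, q8}

q2 on 0 → {q8}.
No 0-transition from q3, q4, q5, q6, q7, q8.
Union after reading 0: {q8}.
Now take the epsilon-closure:
From q8 via epsilon: add q2.
From q2 via epsilon: add q4.
From q4 via epsilon: add q7.
From q7 via epsilon: add q3.
From q3 via epsilon: add q5, q6.
No new states can be added; the closed set is {q2, q3, q4, q5, q6, q7, q8}.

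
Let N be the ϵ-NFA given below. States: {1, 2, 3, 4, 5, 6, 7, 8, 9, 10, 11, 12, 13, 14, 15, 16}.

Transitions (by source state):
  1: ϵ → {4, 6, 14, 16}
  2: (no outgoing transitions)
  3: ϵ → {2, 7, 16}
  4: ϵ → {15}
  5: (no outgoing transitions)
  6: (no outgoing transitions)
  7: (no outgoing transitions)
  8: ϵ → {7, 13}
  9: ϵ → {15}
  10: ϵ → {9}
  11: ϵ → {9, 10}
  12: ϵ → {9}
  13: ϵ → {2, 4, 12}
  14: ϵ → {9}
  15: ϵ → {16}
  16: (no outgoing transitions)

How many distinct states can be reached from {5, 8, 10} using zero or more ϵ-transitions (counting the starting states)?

11

Start with {5, 8, 10}.
From 8 via ϵ: add 7, 13.
From 10 via ϵ: add 9.
From 9 via ϵ: add 15.
From 13 via ϵ: add 2, 4, 12.
From 15 via ϵ: add 16.
ϵ-closure = {2, 4, 5, 7, 8, 9, 10, 12, 13, 15, 16}, which has 11 states.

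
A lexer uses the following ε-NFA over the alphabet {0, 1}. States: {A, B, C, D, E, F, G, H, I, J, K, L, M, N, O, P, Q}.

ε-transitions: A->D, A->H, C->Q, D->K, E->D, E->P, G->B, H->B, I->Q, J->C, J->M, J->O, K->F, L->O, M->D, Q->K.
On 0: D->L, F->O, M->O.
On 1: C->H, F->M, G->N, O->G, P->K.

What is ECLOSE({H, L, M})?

{B, D, F, H, K, L, M, O}

Start with {H, L, M}.
From H via ε: add B.
From L via ε: add O.
From M via ε: add D.
From D via ε: add K.
From K via ε: add F.
No new states can be added; the closed set is {B, D, F, H, K, L, M, O}.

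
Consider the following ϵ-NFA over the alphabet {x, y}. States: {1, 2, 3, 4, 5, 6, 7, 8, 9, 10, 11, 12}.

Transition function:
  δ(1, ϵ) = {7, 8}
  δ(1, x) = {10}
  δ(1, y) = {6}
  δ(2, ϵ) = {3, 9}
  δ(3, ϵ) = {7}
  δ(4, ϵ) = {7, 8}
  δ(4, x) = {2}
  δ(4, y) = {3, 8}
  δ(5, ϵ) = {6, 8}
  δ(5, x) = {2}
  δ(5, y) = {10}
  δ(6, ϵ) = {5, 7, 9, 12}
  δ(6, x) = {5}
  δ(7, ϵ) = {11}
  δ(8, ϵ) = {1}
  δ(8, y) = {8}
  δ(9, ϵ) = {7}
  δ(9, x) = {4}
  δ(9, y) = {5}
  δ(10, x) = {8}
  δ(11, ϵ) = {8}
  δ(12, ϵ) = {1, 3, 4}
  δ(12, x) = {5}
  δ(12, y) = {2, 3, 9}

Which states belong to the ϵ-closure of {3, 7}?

{1, 3, 7, 8, 11}

Start with {3, 7}.
From 7 via ϵ: add 11.
From 11 via ϵ: add 8.
From 8 via ϵ: add 1.
No new states can be added; the closed set is {1, 3, 7, 8, 11}.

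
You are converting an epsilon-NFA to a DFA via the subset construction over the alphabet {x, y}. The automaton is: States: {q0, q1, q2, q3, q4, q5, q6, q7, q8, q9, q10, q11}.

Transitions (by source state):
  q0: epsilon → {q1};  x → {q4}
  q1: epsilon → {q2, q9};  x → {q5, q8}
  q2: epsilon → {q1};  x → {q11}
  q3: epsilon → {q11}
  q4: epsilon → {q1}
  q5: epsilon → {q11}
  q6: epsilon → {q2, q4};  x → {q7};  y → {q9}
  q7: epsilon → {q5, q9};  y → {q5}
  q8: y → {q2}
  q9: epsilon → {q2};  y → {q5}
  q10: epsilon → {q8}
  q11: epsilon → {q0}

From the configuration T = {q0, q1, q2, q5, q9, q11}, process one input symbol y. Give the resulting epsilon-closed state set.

{q0, q1, q2, q5, q9, q11}

q9 on y → {q5}.
No y-transition from q0, q1, q2, q5, q11.
Union after reading y: {q5}.
Now take the epsilon-closure:
From q5 via epsilon: add q11.
From q11 via epsilon: add q0.
From q0 via epsilon: add q1.
From q1 via epsilon: add q2, q9.
No new states can be added; the closed set is {q0, q1, q2, q5, q9, q11}.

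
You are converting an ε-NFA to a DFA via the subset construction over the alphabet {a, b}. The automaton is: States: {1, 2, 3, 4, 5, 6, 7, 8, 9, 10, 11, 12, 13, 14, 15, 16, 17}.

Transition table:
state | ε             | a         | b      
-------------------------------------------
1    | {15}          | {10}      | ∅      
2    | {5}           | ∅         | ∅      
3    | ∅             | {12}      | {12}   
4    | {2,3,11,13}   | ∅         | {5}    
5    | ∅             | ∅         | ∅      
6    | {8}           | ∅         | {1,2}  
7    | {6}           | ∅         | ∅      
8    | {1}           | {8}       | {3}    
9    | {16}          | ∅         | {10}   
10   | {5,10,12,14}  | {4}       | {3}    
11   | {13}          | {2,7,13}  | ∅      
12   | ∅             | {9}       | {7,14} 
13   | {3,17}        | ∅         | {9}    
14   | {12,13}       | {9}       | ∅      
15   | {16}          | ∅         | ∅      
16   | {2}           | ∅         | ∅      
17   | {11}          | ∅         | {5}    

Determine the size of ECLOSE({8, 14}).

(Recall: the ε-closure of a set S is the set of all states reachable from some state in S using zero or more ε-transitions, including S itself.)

12

Start with {8, 14}.
From 8 via ε: add 1.
From 14 via ε: add 12, 13.
From 1 via ε: add 15.
From 13 via ε: add 3, 17.
From 15 via ε: add 16.
From 17 via ε: add 11.
From 16 via ε: add 2.
From 2 via ε: add 5.
ε-closure = {1, 2, 3, 5, 8, 11, 12, 13, 14, 15, 16, 17}, which has 12 states.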